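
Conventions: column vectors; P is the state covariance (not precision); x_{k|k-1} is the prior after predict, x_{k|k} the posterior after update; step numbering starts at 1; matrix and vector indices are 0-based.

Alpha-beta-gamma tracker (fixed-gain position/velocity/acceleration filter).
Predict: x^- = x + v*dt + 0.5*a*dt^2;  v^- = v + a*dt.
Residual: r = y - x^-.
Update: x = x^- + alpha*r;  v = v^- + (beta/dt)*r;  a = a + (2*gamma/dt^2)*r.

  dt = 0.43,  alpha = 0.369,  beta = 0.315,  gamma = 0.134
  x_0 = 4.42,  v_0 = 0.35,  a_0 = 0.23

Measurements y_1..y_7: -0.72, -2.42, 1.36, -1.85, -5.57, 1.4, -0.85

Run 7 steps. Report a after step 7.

step 1: x_pred=4.5918  r=-5.3118  x^+=2.6317  v^+=-3.4423  a^+=-7.4690
step 2: x_pred=0.4610  r=-2.8810  x^+=-0.6021  v^+=-8.7645  a^+=-11.6449
step 3: x_pred=-5.4474  r=6.8074  x^+=-2.9354  v^+=-8.7850  a^+=-1.7781
step 4: x_pred=-6.8774  r=5.0274  x^+=-5.0223  v^+=-5.8667  a^+=5.5088
step 5: x_pred=-7.0357  r=1.4657  x^+=-6.4948  v^+=-2.4243  a^+=7.6332
step 6: x_pred=-6.8316  r=8.2316  x^+=-3.7941  v^+=6.8881  a^+=19.5643
step 7: x_pred=0.9765  r=-1.8265  x^+=0.3025  v^+=13.9628  a^+=16.9169

a_post = 16.9169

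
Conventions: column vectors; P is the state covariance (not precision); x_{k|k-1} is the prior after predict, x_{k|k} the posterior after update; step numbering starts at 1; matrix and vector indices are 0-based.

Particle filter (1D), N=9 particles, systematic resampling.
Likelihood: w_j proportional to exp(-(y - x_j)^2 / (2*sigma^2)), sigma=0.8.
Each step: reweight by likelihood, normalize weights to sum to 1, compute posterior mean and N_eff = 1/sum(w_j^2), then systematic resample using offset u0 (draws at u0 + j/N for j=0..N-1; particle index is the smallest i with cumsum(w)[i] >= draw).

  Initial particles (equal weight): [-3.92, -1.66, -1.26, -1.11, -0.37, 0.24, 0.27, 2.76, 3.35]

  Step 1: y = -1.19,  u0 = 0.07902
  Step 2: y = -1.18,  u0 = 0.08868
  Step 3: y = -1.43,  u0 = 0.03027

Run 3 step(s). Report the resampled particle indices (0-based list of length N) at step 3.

step 1: w=[0.0008, 0.2204, 0.2609, 0.2606, 0.1549, 0.0530, 0.0495, 0.0000, 0.0000]  mean=-1.0180  Neff=4.6780  idx=[1, 1, 2, 2, 3, 3, 4, 4, 6]
step 2: w=[0.1186, 0.1186, 0.1413, 0.1413, 0.1414, 0.1414, 0.0850, 0.0850, 0.0275]  mean=-1.1191  Neff=8.1147  idx=[0, 1, 2, 3, 4, 4, 5, 6, 8]
step 3: w=[0.1339, 0.1339, 0.1365, 0.1365, 0.1289, 0.1289, 0.1289, 0.0580, 0.0146]  mean=-1.2352  Neff=7.9041  idx=[0, 1, 1, 2, 3, 4, 5, 6, 6]

resampled_idx = [0, 1, 1, 2, 3, 4, 5, 6, 6]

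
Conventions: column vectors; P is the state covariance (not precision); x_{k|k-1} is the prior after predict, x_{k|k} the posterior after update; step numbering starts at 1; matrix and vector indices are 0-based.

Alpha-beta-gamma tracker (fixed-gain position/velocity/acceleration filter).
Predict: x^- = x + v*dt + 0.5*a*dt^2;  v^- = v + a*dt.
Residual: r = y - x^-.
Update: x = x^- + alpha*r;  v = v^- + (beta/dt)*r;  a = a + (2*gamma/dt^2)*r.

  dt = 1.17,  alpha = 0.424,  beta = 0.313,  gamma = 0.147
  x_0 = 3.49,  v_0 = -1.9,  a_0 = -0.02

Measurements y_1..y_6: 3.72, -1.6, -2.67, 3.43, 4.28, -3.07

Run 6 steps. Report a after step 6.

a_post = 0.2593

step 1: x_pred=1.2533  r=2.4667  x^+=2.2992  v^+=-1.2635  a^+=0.5098
step 2: x_pred=1.1698  r=-2.7698  x^+=-0.0046  v^+=-1.4081  a^+=-0.0851
step 3: x_pred=-1.7103  r=-0.9597  x^+=-2.1172  v^+=-1.7644  a^+=-0.2912
step 4: x_pred=-4.3808  r=7.8108  x^+=-1.0690  v^+=-0.0155  a^+=1.3863
step 5: x_pred=-0.1383  r=4.4183  x^+=1.7350  v^+=2.7885  a^+=2.3353
step 6: x_pred=6.5959  r=-9.6659  x^+=2.4976  v^+=2.9349  a^+=0.2593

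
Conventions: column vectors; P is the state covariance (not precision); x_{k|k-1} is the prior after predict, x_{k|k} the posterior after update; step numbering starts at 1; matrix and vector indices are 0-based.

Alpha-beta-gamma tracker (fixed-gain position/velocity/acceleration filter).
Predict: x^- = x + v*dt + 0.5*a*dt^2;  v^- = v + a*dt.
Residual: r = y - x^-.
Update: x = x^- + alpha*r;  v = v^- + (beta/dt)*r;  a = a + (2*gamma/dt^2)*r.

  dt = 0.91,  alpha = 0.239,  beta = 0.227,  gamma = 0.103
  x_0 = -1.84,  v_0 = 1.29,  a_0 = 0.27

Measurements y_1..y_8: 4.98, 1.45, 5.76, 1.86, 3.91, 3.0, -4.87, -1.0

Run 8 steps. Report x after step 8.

step 1: x_pred=-0.5543  r=5.5343  x^+=0.7684  v^+=2.9162  a^+=1.6467
step 2: x_pred=4.1040  r=-2.6540  x^+=3.4697  v^+=3.7527  a^+=0.9865
step 3: x_pred=7.2931  r=-1.5331  x^+=6.9267  v^+=4.2680  a^+=0.6051
step 4: x_pred=11.0611  r=-9.2011  x^+=8.8621  v^+=2.5234  a^+=-1.6838
step 5: x_pred=10.4612  r=-6.5512  x^+=8.8955  v^+=-0.6430  a^+=-3.3135
step 6: x_pred=6.9384  r=-3.9384  x^+=5.9971  v^+=-4.6407  a^+=-4.2932
step 7: x_pred=-0.0035  r=-4.8665  x^+=-1.1666  v^+=-9.7615  a^+=-5.5038
step 8: x_pred=-12.3284  r=11.3284  x^+=-9.6209  v^+=-11.9441  a^+=-2.6857

x_post = -9.6209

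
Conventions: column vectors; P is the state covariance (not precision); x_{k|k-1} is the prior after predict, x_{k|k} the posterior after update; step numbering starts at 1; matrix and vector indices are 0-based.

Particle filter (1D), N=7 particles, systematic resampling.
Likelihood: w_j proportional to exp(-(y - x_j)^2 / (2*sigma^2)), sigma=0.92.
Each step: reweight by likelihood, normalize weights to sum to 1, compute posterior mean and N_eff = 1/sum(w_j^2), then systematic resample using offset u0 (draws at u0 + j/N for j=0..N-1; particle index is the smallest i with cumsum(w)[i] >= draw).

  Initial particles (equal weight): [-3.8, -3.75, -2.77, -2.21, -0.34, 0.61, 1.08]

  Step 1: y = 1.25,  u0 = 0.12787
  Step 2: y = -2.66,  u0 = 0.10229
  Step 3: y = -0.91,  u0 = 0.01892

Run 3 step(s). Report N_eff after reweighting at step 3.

step 1: w=[0.0000, 0.0000, 0.0000, 0.0004, 0.1127, 0.3938, 0.4931]  mean=0.7334  Neff=2.4337  idx=[5, 5, 5, 6, 6, 6, 6]
step 2: w=[0.2800, 0.2800, 0.2800, 0.0400, 0.0400, 0.0400, 0.0400]  mean=0.6852  Neff=4.1386  idx=[0, 0, 1, 1, 2, 2, 5]
step 3: w=[0.1568, 0.1568, 0.1568, 0.1568, 0.1568, 0.1568, 0.0592]  mean=0.6378  Neff=6.6213  idx=[0, 1, 1, 2, 3, 4, 5]

N_eff = 6.6213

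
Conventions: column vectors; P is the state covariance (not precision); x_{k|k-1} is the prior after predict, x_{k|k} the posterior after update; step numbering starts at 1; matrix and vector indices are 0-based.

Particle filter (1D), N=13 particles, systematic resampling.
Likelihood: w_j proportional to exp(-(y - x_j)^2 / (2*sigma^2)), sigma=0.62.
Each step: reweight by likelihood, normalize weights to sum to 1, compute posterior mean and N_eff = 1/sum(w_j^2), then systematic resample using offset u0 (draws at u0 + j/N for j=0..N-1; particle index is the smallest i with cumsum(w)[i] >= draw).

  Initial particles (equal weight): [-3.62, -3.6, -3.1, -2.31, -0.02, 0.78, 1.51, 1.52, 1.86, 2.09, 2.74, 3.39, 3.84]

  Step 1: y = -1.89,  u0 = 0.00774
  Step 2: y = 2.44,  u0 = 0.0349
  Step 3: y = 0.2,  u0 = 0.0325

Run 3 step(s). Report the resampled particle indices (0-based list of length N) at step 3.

step 1: w=[0.0204, 0.0224, 0.1493, 0.7972, 0.0106, 0.0001, 0.0000, 0.0000, 0.0000, 0.0000, 0.0000, 0.0000, 0.0000]  mean=-2.4590  Neff=1.5179  idx=[0, 2, 2, 3, 3, 3, 3, 3, 3, 3, 3, 3, 3]
step 2: w=[0.0000, 0.0000, 0.0000, 0.1000, 0.1000, 0.1000, 0.1000, 0.1000, 0.1000, 0.1000, 0.1000, 0.1000, 0.1000]  mean=-2.3100  Neff=10.0001  idx=[3, 4, 4, 5, 6, 7, 7, 8, 9, 10, 11, 11, 12]
step 3: w=[0.0769, 0.0769, 0.0769, 0.0769, 0.0769, 0.0769, 0.0769, 0.0769, 0.0769, 0.0769, 0.0769, 0.0769, 0.0769]  mean=-2.3100  Neff=13.0000  idx=[0, 1, 2, 3, 4, 5, 6, 7, 8, 9, 10, 11, 12]

resampled_idx = [0, 1, 2, 3, 4, 5, 6, 7, 8, 9, 10, 11, 12]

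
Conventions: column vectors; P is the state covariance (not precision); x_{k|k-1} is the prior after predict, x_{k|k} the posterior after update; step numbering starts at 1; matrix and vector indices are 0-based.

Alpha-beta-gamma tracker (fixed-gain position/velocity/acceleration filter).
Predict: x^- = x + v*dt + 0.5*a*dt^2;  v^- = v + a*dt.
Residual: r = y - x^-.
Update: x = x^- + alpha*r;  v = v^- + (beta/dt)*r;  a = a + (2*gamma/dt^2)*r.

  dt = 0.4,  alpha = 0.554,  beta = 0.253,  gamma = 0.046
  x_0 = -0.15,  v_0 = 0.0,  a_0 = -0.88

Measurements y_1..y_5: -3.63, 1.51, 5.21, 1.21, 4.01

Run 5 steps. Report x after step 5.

x_post = 3.8999

step 1: x_pred=-0.2204  r=-3.4096  x^+=-2.1093  v^+=-2.5086  a^+=-2.8405
step 2: x_pred=-3.3400  r=4.8500  x^+=-0.6531  v^+=-0.5772  a^+=-0.0518
step 3: x_pred=-0.8881  r=6.0981  x^+=2.4902  v^+=3.2592  a^+=3.4546
step 4: x_pred=4.0703  r=-2.8603  x^+=2.4857  v^+=2.8319  a^+=1.8100
step 5: x_pred=3.7632  r=0.2468  x^+=3.8999  v^+=3.7120  a^+=1.9519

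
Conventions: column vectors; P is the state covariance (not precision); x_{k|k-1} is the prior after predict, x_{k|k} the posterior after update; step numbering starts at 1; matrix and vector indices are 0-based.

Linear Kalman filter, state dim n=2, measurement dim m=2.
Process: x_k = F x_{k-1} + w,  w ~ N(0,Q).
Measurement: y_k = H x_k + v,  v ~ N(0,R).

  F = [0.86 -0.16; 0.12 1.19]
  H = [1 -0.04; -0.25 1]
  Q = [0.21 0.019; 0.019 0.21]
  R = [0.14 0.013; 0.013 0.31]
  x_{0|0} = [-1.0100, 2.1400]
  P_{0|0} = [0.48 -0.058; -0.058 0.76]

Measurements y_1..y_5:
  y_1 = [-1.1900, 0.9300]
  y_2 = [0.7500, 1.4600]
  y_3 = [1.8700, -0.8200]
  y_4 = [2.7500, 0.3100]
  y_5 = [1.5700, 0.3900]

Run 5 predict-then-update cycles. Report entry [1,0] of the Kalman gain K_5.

step 1: x^-=[-1.2110, 2.4254]  P^-=[0.6004 -0.1344; -0.1344 1.2766]  S=[0.7532 -0.3239; -0.3239 1.6913]  K=[0.7976 -0.0155; 0.0947 0.7928]  nu=[0.1180, -1.7982]  x^+=[-1.0891, 1.0110]  P^+=[0.1128 0.0338; 0.0338 0.2554]
step 2: x^-=[-1.0984, 1.0724]  P^-=[0.2907 0.0159; 0.0159 0.5830]  S=[0.4303 -0.0669; -0.0669 0.9032]  K=[0.6720 -0.0130; 0.0835 0.6473]  nu=[1.8913, 0.1130]  x^+=[0.1710, 1.3034]  P^+=[0.0950 0.0285; 0.0285 0.2088]
step 3: x^-=[-0.0615, 1.5715]  P^-=[0.2778 0.0176; 0.0176 0.5152]  S=[0.4172 -0.0593; -0.0593 0.8338]  K=[0.6620 -0.0151; 0.0807 0.6184]  nu=[1.9943, -2.4069]  x^+=[1.2952, 0.2440]  P^+=[0.0936 0.0273; 0.0273 0.1996]
step 4: x^-=[1.0748, 0.4458]  P^-=[0.2768 0.0181; 0.0181 0.5018]  S=[0.4162 -0.0580; -0.0580 0.8200]  K=[0.6612 -0.0156; 0.0805 0.6121]  nu=[1.6930, 0.1329]  x^+=[2.1922, 0.6635]  P^+=[0.0935 0.0271; 0.0271 0.1976]
step 5: x^-=[1.7791, 1.0526]  P^-=[0.2767 0.0183; 0.0183 0.4989]  S=[0.4160 -0.0577; -0.0577 0.8170]  K=[0.6612 -0.0156; 0.0806 0.6107]  nu=[-0.1670, -0.2178]  x^+=[1.6721, 0.9061]  P^+=[0.0934 0.0271; 0.0271 0.1971]

K[1,0] = 0.0806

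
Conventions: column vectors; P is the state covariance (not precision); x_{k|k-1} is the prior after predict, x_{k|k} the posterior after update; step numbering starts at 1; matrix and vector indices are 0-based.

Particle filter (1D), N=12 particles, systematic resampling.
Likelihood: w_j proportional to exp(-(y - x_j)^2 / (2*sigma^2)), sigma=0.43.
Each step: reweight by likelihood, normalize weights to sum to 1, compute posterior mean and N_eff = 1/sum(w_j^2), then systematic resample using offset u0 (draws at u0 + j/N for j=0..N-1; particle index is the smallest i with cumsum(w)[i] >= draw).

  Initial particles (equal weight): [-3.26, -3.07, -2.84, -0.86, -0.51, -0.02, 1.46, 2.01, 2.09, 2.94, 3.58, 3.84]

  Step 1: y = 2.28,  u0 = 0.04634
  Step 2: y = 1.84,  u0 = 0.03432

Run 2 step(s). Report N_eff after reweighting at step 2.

step 1: w=[0.0000, 0.0000, 0.0000, 0.0000, 0.0000, 0.0000, 0.0734, 0.3715, 0.4104, 0.1393, 0.0047, 0.0006]  mean=2.1405  Neff=3.0186  idx=[6, 7, 7, 7, 7, 8, 8, 8, 8, 8, 9, 9]
step 2: w=[0.0780, 0.1066, 0.1066, 0.1066, 0.1066, 0.0974, 0.0974, 0.0974, 0.0974, 0.0974, 0.0044, 0.0044]  mean=2.0142  Neff=10.1028  idx=[0, 1, 2, 2, 3, 4, 5, 6, 7, 7, 8, 9]

N_eff = 10.1028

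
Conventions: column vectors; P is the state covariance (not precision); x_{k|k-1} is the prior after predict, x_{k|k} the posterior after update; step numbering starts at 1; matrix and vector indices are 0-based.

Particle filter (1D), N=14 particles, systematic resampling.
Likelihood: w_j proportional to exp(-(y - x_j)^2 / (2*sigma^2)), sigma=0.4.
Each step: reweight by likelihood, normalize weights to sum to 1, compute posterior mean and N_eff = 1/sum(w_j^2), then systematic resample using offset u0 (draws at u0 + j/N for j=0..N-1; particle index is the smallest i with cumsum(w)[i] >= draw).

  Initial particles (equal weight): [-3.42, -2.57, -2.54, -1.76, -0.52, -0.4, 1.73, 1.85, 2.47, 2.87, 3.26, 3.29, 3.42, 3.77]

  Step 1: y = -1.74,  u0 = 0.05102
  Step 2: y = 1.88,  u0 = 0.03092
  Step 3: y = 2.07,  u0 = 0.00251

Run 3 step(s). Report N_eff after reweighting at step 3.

step 1: w=[0.0001, 0.0919, 0.1071, 0.7904, 0.0076, 0.0029, 0.0000, 0.0000, 0.0000, 0.0000, 0.0000, 0.0000, 0.0000, 0.0000]  mean=-1.9049  Neff=1.5511  idx=[1, 2, 2, 3, 3, 3, 3, 3, 3, 3, 3, 3, 3, 3]
step 2: w=[0.0000, 0.0000, 0.0000, 0.0909, 0.0909, 0.0909, 0.0909, 0.0909, 0.0909, 0.0909, 0.0909, 0.0909, 0.0909, 0.0909]  mean=-1.7600  Neff=11.0000  idx=[3, 4, 4, 5, 6, 7, 8, 8, 9, 10, 11, 11, 12, 13]
step 3: w=[0.0714, 0.0714, 0.0714, 0.0714, 0.0714, 0.0714, 0.0714, 0.0714, 0.0714, 0.0714, 0.0714, 0.0714, 0.0714, 0.0714]  mean=-1.7600  Neff=14.0000  idx=[0, 1, 2, 3, 4, 5, 6, 7, 8, 9, 10, 11, 12, 13]

N_eff = 14.0000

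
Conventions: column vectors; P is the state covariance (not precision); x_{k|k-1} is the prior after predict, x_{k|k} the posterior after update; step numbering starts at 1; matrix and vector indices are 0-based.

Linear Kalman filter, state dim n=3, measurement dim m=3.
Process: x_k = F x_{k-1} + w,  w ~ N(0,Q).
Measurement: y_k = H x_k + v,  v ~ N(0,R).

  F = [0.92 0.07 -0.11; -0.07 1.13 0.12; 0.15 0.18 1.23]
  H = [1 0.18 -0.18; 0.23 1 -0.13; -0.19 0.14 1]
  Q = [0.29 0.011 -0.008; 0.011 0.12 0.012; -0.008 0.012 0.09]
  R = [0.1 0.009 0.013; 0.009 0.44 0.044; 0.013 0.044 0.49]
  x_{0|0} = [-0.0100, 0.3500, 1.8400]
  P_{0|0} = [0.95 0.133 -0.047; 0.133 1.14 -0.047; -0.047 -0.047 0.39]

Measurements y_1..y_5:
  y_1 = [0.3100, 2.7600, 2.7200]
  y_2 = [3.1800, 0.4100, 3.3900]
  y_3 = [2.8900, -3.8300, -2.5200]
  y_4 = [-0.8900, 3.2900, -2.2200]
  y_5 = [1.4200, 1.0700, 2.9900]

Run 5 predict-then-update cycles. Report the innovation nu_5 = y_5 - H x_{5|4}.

innov = [1.3610, 1.0502, 2.9087]

step 1: x^-=[-0.1871, 0.6170, 2.3247]  P^-=[1.1318 0.1724 0.0526; 0.1724 1.5529 0.2492; 0.0526 0.2492 0.7074]  S=[1.3320 0.6852 -0.1790; 0.6852 2.0761 0.3509; -0.1790 0.3509 1.3093]  K=[0.9295 -0.1103 0.0510; -0.0654 0.7527 0.1207; 0.0774 -0.0422 0.5812]  nu=[0.8045, 2.4882, 0.2734]  x^+=[0.3002, 2.4702, 2.4408]  P^+=[0.1138 -0.0561 0.0617; -0.0561 0.3529 0.0314; 0.0617 0.0314 0.2913]
step 2: x^-=[0.1806, 3.0632, 3.4919]  P^-=[0.3714 -0.0266 0.0337; -0.0266 0.5917 0.1569; 0.0337 0.1569 0.5783]  S=[0.4774 0.1490 -0.0904; 0.1490 1.0060 0.2022; -0.0904 0.2022 1.1258]  K=[0.7846 -0.0701 0.0396; -0.0397 0.5442 0.1165; 0.0192 -0.0210 0.5328]  nu=[3.0765, -2.2408, -0.4964]  x^+=[2.7318, 1.6638, 3.3337]  P^+=[0.0940 -0.0372 0.0496; -0.0372 0.2576 0.0374; 0.0496 0.0374 0.2646]
step 3: x^-=[2.2630, 2.0890, 4.8097]  P^-=[0.3586 -0.0151 0.0236; -0.0151 0.4684 0.1460; 0.0236 0.1460 0.5336]  S=[0.4676 0.1388 -0.0940; 0.1388 0.8901 0.1763; -0.0940 0.1763 1.0784]  K=[0.7750 -0.0552 0.0333; -0.0277 0.4821 0.1176; 0.0072 -0.0103 0.5119]  nu=[1.1168, -5.8142, -7.1922]  x^+=[3.2100, -1.5909, 1.1962]  P^+=[0.0912 -0.0309 0.0456; -0.0309 0.2294 0.0405; 0.0456 0.0405 0.2535]
step 4: x^-=[2.7103, -1.8788, 1.6665]  P^-=[0.3576 -0.0114 0.0213; -0.0114 0.4321 0.1443; 0.0213 0.1443 0.5160]  S=[0.4672 0.1363 -0.0938; 0.1363 0.8557 0.1707; -0.0938 0.1707 1.0603]  K=[0.7735 -0.0497 0.0309; -0.0237 0.4600 0.1191; 0.0049 -0.0052 0.5032]  nu=[-2.9621, 4.7621, -3.1085]  x^+=[0.0861, 0.0120, 0.0634]  P^+=[0.0904 -0.0286 0.0442; -0.0286 0.2195 0.0421; 0.0442 0.0421 0.2489]
step 5: x^-=[0.0731, 0.0151, 0.0931]  P^-=[0.3573 -0.0100 0.0206; -0.0100 0.4195 0.1444; 0.0206 0.1444 0.5091]  S=[0.4670 0.1353 -0.0934; 0.1353 0.8436 0.1695; -0.0934 0.1695 1.0534]  K=[0.7731 -0.0476 0.0300; -0.0223 0.4518 0.1199; 0.0042 -0.0028 0.4996]  nu=[1.3610, 1.0502, 2.9087]  x^+=[1.1623, 0.8081, 1.5491]  P^+=[0.0901 -0.0277 0.0436; -0.0277 0.2158 0.0429; 0.0436 0.0429 0.2470]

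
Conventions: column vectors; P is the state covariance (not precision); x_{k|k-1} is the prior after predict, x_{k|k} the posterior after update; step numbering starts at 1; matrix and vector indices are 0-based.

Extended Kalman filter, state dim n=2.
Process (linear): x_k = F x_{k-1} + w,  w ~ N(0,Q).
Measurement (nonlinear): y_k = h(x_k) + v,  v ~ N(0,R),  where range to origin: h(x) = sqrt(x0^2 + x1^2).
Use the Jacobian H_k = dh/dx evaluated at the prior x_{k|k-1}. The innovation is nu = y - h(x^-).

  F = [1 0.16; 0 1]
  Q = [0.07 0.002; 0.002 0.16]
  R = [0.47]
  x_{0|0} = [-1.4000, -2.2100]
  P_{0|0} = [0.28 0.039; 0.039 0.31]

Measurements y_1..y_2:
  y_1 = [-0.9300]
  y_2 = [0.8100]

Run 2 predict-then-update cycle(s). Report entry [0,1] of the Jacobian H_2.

H_jac[0,1] = -0.6472

step 1: x^-=[-1.7536, -2.2100]  P^-=[0.3704 0.0906; 0.0906 0.4700]  H_jac=[-0.6216 -0.7834]  S=[0.9898]  K=[-0.3043; -0.4289]  nu=[-3.7512]  x^+=[-0.6120, -0.6012]  P^+=[0.2787 -0.0386; -0.0386 0.2879]
step 2: x^-=[-0.7082, -0.6012]  P^-=[0.3438 0.0095; 0.0095 0.4479]  H_jac=[-0.7624 -0.6472]  S=[0.8668]  K=[-0.3094; -0.3428]  nu=[-0.1189]  x^+=[-0.6714, -0.5604]  P^+=[0.2608 -0.0825; -0.0825 0.3461]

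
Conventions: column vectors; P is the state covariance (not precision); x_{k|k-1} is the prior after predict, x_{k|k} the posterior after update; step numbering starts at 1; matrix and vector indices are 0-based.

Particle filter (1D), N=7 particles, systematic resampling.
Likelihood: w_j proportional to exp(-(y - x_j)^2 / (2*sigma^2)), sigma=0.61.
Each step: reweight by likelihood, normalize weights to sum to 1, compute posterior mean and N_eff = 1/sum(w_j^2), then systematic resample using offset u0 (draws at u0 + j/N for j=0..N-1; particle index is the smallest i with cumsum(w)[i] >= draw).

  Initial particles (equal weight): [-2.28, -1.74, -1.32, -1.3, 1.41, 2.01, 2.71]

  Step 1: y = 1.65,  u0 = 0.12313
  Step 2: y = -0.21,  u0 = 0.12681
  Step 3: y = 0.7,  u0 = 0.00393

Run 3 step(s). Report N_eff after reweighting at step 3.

step 1: w=[0.0000, 0.0000, 0.0000, 0.0000, 0.4659, 0.4229, 0.1112]  mean=1.8083  Neff=2.4495  idx=[4, 4, 4, 5, 5, 5, 6]
step 2: w=[0.3189, 0.3189, 0.3189, 0.0144, 0.0144, 0.0144, 0.0001]  mean=1.4361  Neff=3.2716  idx=[0, 0, 1, 1, 2, 2, 4]
step 3: w=[0.1614, 0.1614, 0.1614, 0.1614, 0.1614, 0.1614, 0.0317]  mean=1.4290  Neff=6.3580  idx=[0, 0, 1, 2, 3, 4, 5]

N_eff = 6.3580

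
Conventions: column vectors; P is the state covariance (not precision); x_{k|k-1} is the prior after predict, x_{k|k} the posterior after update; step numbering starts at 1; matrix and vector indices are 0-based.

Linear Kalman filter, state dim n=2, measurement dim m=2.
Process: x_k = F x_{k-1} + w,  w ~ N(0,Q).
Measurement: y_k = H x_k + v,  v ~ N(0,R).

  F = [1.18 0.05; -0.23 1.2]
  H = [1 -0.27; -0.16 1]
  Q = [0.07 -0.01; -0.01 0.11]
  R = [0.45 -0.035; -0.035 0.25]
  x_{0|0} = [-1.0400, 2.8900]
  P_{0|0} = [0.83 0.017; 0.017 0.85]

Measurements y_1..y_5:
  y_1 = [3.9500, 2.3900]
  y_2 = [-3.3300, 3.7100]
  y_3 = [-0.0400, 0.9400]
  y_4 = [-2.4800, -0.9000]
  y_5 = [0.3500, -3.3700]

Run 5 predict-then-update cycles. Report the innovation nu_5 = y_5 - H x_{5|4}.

innov = [0.8868, -4.4243]

step 1: x^-=[-1.0827, 3.7072]  P^-=[1.2298 -0.1604; -0.1604 1.3685]  S=[1.8662 -0.7686; -0.7686 1.7013]  K=[0.7319 0.1207; 0.0658 0.8492]  nu=[6.0336, -1.4904]  x^+=[3.1535, 2.8385]  P^+=[0.3411 0.0591; 0.0591 0.2195]
step 2: x^-=[3.8631, 2.6809]  P^-=[0.5525 -0.0063; -0.0063 0.4114]  S=[1.0359 -0.2411; -0.2411 0.6776]  K=[0.5478 0.0551; 0.0309 0.6197]  nu=[-6.4692, 1.6472]  x^+=[0.4099, 3.5019]  P^+=[0.2541 0.0353; 0.0353 0.1595]
step 3: x^-=[0.6588, 4.1081]  P^-=[0.4284 -0.0199; -0.0199 0.3336]  S=[0.9134 -0.2144; -0.2144 0.6010]  K=[0.4805 0.0243; 0.0122 0.5648]  nu=[0.4104, -3.0627]  x^+=[0.7816, 2.3833]  P^+=[0.2221 0.0248; 0.0248 0.1447]
step 4: x^-=[1.0415, 2.6802]  P^-=[0.3825 -0.0268; -0.0268 0.3165]  S=[0.8701 -0.2096; -0.2096 0.5849]  K=[0.4506 0.0111; 0.0034 0.5497]  nu=[-2.7979, -3.4135]  x^+=[-0.2570, 0.7942]  P^+=[0.2079 0.0202; 0.0202 0.1405]
step 5: x^-=[-0.2636, 1.0121]  P^-=[0.3622 -0.0295; -0.0295 0.3122]  S=[0.8509 -0.2081; -0.2081 0.5809]  K=[0.4364 0.0057; -0.0004 0.5454]  nu=[0.8868, -4.4243]  x^+=[0.0982, -1.4013]  P^+=[0.2011 0.0183; 0.0183 0.1393]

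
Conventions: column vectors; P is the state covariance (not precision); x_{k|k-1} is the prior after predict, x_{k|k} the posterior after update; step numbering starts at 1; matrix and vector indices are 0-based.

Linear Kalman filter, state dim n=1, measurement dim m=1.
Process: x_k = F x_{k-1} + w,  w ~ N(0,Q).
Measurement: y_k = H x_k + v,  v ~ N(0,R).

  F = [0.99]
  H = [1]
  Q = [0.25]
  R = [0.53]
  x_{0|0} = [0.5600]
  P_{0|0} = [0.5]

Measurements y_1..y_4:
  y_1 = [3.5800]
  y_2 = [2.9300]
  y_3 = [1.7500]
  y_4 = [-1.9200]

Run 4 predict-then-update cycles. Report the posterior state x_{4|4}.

step 1: x^-=[0.5544]  P^-=[0.7400]  S=[1.2700]  K=[0.5827]  nu=[3.0256]  x^+=[2.3174]  P^+=[0.3088]
step 2: x^-=[2.2942]  P^-=[0.5527]  S=[1.0827]  K=[0.5105]  nu=[0.6358]  x^+=[2.6188]  P^+=[0.2706]
step 3: x^-=[2.5926]  P^-=[0.5152]  S=[1.0452]  K=[0.4929]  nu=[-0.8426]  x^+=[2.1773]  P^+=[0.2612]
step 4: x^-=[2.1555]  P^-=[0.5060]  S=[1.0360]  K=[0.4884]  nu=[-4.0755]  x^+=[0.1649]  P^+=[0.2589]

x_post = [0.1649]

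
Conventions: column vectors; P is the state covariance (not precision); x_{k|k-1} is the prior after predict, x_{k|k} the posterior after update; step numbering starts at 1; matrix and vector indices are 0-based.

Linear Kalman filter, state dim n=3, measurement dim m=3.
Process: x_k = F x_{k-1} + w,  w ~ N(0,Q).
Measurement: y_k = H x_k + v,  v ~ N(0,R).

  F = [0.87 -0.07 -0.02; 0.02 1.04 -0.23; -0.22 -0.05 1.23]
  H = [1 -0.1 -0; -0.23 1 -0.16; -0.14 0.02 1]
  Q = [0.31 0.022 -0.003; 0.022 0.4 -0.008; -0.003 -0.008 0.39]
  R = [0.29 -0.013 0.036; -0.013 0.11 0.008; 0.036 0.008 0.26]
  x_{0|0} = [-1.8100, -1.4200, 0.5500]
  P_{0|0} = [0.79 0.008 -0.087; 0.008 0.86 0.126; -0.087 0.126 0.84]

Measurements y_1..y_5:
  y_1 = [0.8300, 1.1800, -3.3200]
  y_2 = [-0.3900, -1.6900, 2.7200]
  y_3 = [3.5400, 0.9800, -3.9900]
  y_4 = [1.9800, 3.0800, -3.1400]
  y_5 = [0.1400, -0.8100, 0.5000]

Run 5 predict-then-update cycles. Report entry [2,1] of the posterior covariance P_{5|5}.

step 1: x^-=[-1.4863, -1.6395, 1.1457]  P^-=[0.9149 0.0011 -0.2763; 0.0011 1.3158 -0.1396; -0.2763 -0.1396 1.7330]  S=[1.2178 -0.3119 -0.3570; -0.3119 1.5424 -0.2954; -0.3570 -0.2954 2.0832]  K=[0.7406 0.0307 -0.0628; 0.1585 0.9192 0.1031; 0.0150 -0.0647 0.8425]  nu=[2.1523, 2.6610, -4.6410]  x^+=[0.4809, 0.6692, -2.9041]  P^+=[0.2171 0.0496 0.0400; 0.0496 0.1184 0.0444; 0.0400 0.0444 0.2238]
step 2: x^-=[0.4297, 1.3736, -3.7113]  P^-=[0.4677 0.0547 -0.0119; 0.0547 0.5204 -0.0295; -0.0119 -0.0295 0.7134]  S=[0.7519 -0.1152 -0.0376; -0.1152 0.6568 -0.1155; -0.0376 -0.1155 0.9846]  K=[0.6154 0.0213 -0.0515; 0.1323 0.8165 0.0737; 0.0106 -0.0867 0.7159]  nu=[-0.6823, -3.5586, 6.4640]  x^+=[-0.3987, -1.1461, 1.2174]  P^+=[0.1804 0.0408 0.0334; 0.0408 0.1035 0.0341; 0.0334 0.0341 0.1898]
step 3: x^-=[-0.2910, -1.4799, 1.6424]  P^-=[0.4411 0.0485 -0.0100; 0.0485 0.5072 -0.0307; -0.0100 -0.0307 0.6648]  S=[0.7265 -0.1145 -0.0321; -0.1145 0.6443 -0.1096; -0.0321 -0.1096 0.9349]  K=[0.6010 0.0180 -0.0530; 0.1280 0.8122 0.0703; 0.0075 -0.0885 0.7018]  nu=[3.6830, 2.6557, -5.6436]  x^+=[2.2695, 0.7516, -2.5256]  P^+=[0.1761 0.0393 0.0319; 0.0393 0.1025 0.0328; 0.0319 0.0328 0.1858]
step 4: x^-=[1.9723, 1.4079, -3.6434]  P^-=[0.4380 0.0475 -0.0106; 0.0475 0.5064 -0.0309; -0.0106 -0.0309 0.6595]  S=[0.7236 -0.1147 -0.0322; -0.1147 0.6438 -0.1088; -0.0322 -0.1088 0.9297]  K=[0.5992 0.0175 -0.0535; 0.1273 0.8119 0.0699; 0.0068 -0.0887 0.7001]  nu=[0.1485, 1.5427, 0.7514]  x^+=[2.0481, 2.7319, -3.2531]  P^+=[0.1755 0.0391 0.0316; 0.0391 0.1024 0.0327; 0.0316 0.0327 0.1853]
step 5: x^-=[1.6557, 3.6303, -4.5885]  P^-=[0.4377 0.0473 -0.0107; 0.0473 0.5064 -0.0310; -0.0107 -0.0310 0.6589]  S=[0.7233 -0.1147 -0.0323; -0.1147 0.6438 -0.1087; -0.0323 -0.1087 0.9292]  K=[0.5989 0.0174 -0.0536; 0.1272 0.8119 0.0698; 0.0067 -0.0887 0.6999]  nu=[-1.1526, -4.7937, 5.2477]  x^+=[0.6004, -0.0417, -0.4981]  P^+=[0.1754 0.0391 0.0315; 0.0391 0.1024 0.0327; 0.0315 0.0327 0.1853]

P_post[2,1] = 0.0327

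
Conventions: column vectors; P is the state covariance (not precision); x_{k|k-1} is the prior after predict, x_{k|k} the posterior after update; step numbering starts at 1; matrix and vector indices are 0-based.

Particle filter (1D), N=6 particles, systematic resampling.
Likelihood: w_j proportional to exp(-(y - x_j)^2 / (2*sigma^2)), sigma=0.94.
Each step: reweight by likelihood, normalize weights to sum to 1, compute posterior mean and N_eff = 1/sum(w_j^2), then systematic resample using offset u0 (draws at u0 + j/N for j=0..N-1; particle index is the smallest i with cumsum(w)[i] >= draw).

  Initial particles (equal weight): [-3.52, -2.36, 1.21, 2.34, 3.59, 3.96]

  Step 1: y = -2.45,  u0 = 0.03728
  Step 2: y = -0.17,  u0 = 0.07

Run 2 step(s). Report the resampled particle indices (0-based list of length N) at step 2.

resampled_idx = [2, 2, 3, 4, 4, 5]

step 1: w=[0.3444, 0.6553, 0.0003, 0.0000, 0.0000, 0.0000]  mean=-2.7583  Neff=1.8249  idx=[0, 0, 1, 1, 1, 1]
step 2: w=[0.0065, 0.0065, 0.2467, 0.2467, 0.2467, 0.2467]  mean=-2.3751  Neff=4.1046  idx=[2, 2, 3, 4, 4, 5]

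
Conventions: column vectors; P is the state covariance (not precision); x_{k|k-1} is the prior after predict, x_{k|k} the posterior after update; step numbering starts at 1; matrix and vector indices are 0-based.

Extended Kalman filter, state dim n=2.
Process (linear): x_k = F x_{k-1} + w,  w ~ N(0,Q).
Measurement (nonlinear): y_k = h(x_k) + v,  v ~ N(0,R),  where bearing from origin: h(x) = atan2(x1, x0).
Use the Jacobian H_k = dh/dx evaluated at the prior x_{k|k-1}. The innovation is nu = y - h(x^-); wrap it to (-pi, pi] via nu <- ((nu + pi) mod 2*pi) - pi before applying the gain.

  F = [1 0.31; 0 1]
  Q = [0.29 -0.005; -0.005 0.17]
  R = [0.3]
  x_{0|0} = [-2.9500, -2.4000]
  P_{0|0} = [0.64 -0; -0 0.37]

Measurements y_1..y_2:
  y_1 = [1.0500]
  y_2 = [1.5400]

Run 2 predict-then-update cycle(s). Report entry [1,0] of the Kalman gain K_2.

step 1: x^-=[-3.6940, -2.4000]  P^-=[0.9656 0.1097; 0.1097 0.5400]  H_jac=[0.1237 -0.1904]  S=[0.3292]  K=[0.2993; -0.2711]  nu=[-2.6678]  x^+=[-4.4926, -1.6769]  P^+=[0.9361 0.1364; 0.1364 0.5158]
step 2: x^-=[-5.0124, -1.6769]  P^-=[1.3602 0.2913; 0.2913 0.6858]  H_jac=[0.0600 -0.1794]  S=[0.3207]  K=[0.0916; -0.3292]  nu=[-1.9244]  x^+=[-5.1887, -1.0434]  P^+=[1.3575 0.3010; 0.3010 0.6511]

K[1,0] = -0.3292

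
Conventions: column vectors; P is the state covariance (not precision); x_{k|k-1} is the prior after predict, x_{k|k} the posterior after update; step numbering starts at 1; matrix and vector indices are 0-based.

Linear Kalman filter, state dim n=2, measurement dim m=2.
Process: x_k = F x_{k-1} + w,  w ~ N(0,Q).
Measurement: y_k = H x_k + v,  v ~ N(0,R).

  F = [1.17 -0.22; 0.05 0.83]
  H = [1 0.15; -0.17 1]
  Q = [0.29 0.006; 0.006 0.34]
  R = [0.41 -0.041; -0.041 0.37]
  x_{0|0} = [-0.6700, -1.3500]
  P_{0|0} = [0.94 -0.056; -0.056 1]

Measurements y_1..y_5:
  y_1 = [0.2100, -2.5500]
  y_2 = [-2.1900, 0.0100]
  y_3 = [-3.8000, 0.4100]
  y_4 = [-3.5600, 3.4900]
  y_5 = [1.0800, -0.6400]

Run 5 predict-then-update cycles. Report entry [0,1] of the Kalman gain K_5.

K[0,1] = -0.0854

step 1: x^-=[-0.4869, -1.1540]  P^-=[1.6540 -0.1754; -0.1754 1.0266]  S=[2.0345 -0.3391; -0.3391 1.5040]  K=[0.7787 -0.1280; 0.1107 0.7274]  nu=[0.8700, -1.4788]  x^+=[0.3799, -2.1333]  P^+=[0.3280 -0.0235; -0.0235 0.2606]
step 2: x^-=[0.9137, -1.7516]  P^-=[0.7638 -0.0450; -0.0450 0.5184]  S=[1.1720 -0.1369; -0.1369 0.9257]  K=[0.6349 -0.0949; 0.0960 0.5824]  nu=[-2.8410, 1.9170]  x^+=[-1.0719, -0.9079]  P^+=[0.2666 -0.0158; -0.0158 0.2089]
step 3: x^-=[-1.0544, -0.8072]  P^-=[0.6732 -0.0318; -0.0318 0.4832]  S=[1.0845 -0.1139; -0.1139 0.8835]  K=[0.6072 -0.0872; 0.0970 0.5656]  nu=[-2.6245, 1.0379]  x^+=[-2.7384, -0.4746]  P^+=[0.2546 -0.0139; -0.0139 0.2029]
step 4: x^-=[-3.0995, -0.5308]  P^-=[0.6555 -0.0295; -0.0295 0.4793]  S=[1.0674 -0.1093; -0.1093 0.8783]  K=[0.6012 -0.0857; 0.0974 0.5636]  nu=[-0.3808, 3.4939]  x^+=[-3.6277, 1.4011]  P^+=[0.2520 -0.0135; -0.0135 0.2022]
step 5: x^-=[-4.5527, 0.9815]  P^-=[0.6517 -0.0291; -0.0291 0.4788]  S=[1.0637 -0.1084; -0.1084 0.8776]  K=[0.5999 -0.0854; 0.0975 0.5633]  nu=[5.4855, -2.3955]  x^+=[-1.0577, 0.1670]  P^+=[0.2515 -0.0134; -0.0134 0.2021]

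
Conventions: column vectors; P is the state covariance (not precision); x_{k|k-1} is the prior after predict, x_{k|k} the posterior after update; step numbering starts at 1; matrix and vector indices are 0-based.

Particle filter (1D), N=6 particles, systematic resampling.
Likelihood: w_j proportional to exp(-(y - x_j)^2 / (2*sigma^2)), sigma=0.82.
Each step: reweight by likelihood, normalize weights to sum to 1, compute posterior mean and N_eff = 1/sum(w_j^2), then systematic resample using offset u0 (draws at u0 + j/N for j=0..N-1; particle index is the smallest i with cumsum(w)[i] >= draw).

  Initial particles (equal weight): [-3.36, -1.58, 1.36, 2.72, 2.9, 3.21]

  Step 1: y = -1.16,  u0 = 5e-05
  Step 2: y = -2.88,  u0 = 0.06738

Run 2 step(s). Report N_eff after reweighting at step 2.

N_eff = 4.6038

step 1: w=[0.0299, 0.9603, 0.0097, 0.0000, 0.0000, 0.0000]  mean=-1.6046  Neff=1.0832  idx=[0, 1, 1, 1, 1, 1]
step 2: w=[0.3719, 0.1256, 0.1256, 0.1256, 0.1256, 0.1256]  mean=-2.2420  Neff=4.6038  idx=[0, 0, 1, 2, 3, 5]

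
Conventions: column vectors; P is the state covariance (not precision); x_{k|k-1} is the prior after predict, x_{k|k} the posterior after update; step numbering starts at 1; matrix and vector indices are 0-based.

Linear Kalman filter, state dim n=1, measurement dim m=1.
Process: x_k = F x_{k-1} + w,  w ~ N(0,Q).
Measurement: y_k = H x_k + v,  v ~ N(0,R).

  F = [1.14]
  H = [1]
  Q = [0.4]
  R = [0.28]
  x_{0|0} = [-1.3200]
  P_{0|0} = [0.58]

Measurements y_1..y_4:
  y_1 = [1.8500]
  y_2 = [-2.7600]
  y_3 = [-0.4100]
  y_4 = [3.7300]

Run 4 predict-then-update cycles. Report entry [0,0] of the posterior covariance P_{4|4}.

step 1: x^-=[-1.5048]  P^-=[1.1538]  S=[1.4338]  K=[0.8047]  nu=[3.3548]  x^+=[1.1948]  P^+=[0.2253]
step 2: x^-=[1.3621]  P^-=[0.6928]  S=[0.9728]  K=[0.7122]  nu=[-4.1221]  x^+=[-1.5736]  P^+=[0.1994]
step 3: x^-=[-1.7939]  P^-=[0.6592]  S=[0.9392]  K=[0.7019]  nu=[1.3839]  x^+=[-0.8226]  P^+=[0.1965]
step 4: x^-=[-0.9377]  P^-=[0.6554]  S=[0.9354]  K=[0.7007]  nu=[4.6677]  x^+=[2.3328]  P^+=[0.1962]

P_post[0,0] = 0.1962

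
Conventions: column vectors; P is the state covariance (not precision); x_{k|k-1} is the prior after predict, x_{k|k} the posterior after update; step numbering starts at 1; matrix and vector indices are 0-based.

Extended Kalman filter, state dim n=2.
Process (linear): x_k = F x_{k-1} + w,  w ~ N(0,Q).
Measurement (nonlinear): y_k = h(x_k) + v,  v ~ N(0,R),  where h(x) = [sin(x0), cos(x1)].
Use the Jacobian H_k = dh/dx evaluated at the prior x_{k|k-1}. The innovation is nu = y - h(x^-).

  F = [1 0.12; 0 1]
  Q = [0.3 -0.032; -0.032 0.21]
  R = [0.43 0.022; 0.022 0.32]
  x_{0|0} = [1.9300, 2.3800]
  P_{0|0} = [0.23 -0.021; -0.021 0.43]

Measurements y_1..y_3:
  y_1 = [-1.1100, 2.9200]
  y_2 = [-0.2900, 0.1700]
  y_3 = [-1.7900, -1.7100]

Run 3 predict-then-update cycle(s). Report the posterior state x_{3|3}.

x_post = [4.1195, -2.3187]

step 1: x^-=[2.2156, 2.3800]  P^-=[0.5312 -0.0014; -0.0014 0.6400]  H_jac=[-0.6010 0.0000; 0.0000 -0.6901]  S=[0.6219 0.0214; 0.0214 0.6248]  K=[-0.5140 0.0192; 0.0257 -0.7078]  nu=[-1.9092, 3.6437]  x^+=[3.2668, -0.2481]  P^+=[0.3670 0.0075; 0.0075 0.3274]
step 2: x^-=[3.2370, -0.2481]  P^-=[0.6736 0.0148; 0.0148 0.5374]  H_jac=[-0.9954 0.0000; 0.0000 0.2455]  S=[1.0974 0.0184; 0.0184 0.3524]  K=[-0.6117 0.0422; -0.0197 0.3755]  nu=[-0.1947, -0.7994]  x^+=[3.3224, -0.5444]  P^+=[0.2633 0.0002; 0.0002 0.4876]
step 3: x^-=[3.2571, -0.5444]  P^-=[0.5704 0.0267; 0.0267 0.6976]  H_jac=[-0.9933 0.0000; 0.0000 0.5179]  S=[0.9928 0.0083; 0.0083 0.5071]  K=[-0.5710 0.0366; -0.0327 0.7129]  nu=[-1.6748, -2.5654]  x^+=[4.1195, -2.3187]  P^+=[0.2464 -0.0017; -0.0017 0.4391]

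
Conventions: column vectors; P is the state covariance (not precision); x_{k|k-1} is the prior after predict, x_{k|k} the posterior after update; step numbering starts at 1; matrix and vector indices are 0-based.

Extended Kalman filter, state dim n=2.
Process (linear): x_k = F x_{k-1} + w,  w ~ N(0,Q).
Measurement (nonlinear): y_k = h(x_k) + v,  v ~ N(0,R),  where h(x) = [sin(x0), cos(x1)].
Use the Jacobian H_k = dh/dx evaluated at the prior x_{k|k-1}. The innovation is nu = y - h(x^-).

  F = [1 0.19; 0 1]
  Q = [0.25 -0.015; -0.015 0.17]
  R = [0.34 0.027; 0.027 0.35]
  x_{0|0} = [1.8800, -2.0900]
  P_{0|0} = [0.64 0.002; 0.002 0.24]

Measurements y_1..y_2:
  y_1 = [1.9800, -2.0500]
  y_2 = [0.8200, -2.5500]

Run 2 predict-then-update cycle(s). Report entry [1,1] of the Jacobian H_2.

H_jac[1,1] = 0.1717

step 1: x^-=[1.4829, -2.0900]  P^-=[0.8994 0.0326; 0.0326 0.4100]  H_jac=[0.0878 0.0000; 0.0000 0.8682]  S=[0.3469 0.0295; 0.0295 0.6591]  K=[0.2248 0.0329; -0.0378 0.5418]  nu=[0.9839, -1.5538]  x^+=[1.6530, -2.9691]  P^+=[0.8807 0.0202; 0.0202 0.2172]
step 2: x^-=[1.0888, -2.9691]  P^-=[1.1463 0.0465; 0.0465 0.3872]  H_jac=[0.4635 0.0000; 0.0000 0.1717]  S=[0.5863 0.0307; 0.0307 0.3614]  K=[0.9092 -0.0551; 0.0273 0.1816]  nu=[-0.0661, -1.5648]  x^+=[1.1150, -3.2551]  P^+=[0.6637 0.0306; 0.0306 0.3746]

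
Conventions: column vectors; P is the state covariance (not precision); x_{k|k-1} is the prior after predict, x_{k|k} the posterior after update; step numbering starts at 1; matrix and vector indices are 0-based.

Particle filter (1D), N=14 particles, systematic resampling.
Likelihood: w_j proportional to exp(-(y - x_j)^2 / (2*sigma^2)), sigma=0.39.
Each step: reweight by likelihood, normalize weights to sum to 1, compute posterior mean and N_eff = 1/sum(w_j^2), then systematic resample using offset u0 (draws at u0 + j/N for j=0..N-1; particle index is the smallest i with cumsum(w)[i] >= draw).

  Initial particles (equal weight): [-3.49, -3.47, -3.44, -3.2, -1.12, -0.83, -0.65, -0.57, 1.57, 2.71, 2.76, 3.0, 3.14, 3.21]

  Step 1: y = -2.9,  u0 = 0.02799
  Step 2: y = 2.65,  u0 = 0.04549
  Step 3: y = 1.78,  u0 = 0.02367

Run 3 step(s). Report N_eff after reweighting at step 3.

N_eff = 14.0000

step 1: w=[0.1780, 0.1921, 0.2143, 0.4157, 0.0000, 0.0000, 0.0000, 0.0000, 0.0000, 0.0000, 0.0000, 0.0000, 0.0000, 0.0000]  mean=-3.3549  Neff=3.4810  idx=[0, 0, 0, 1, 1, 2, 2, 2, 3, 3, 3, 3, 3, 3]
step 2: w=[0.0000, 0.0000, 0.0000, 0.0000, 0.0000, 0.0000, 0.0000, 0.0000, 0.1667, 0.1667, 0.1667, 0.1667, 0.1667, 0.1667]  mean=-3.2000  Neff=6.0006  idx=[8, 8, 9, 9, 9, 10, 10, 11, 11, 12, 12, 12, 13, 13]
step 3: w=[0.0714, 0.0714, 0.0714, 0.0714, 0.0714, 0.0714, 0.0714, 0.0714, 0.0714, 0.0714, 0.0714, 0.0714, 0.0714, 0.0714]  mean=-3.2000  Neff=14.0000  idx=[0, 1, 2, 3, 4, 5, 6, 7, 8, 9, 10, 11, 12, 13]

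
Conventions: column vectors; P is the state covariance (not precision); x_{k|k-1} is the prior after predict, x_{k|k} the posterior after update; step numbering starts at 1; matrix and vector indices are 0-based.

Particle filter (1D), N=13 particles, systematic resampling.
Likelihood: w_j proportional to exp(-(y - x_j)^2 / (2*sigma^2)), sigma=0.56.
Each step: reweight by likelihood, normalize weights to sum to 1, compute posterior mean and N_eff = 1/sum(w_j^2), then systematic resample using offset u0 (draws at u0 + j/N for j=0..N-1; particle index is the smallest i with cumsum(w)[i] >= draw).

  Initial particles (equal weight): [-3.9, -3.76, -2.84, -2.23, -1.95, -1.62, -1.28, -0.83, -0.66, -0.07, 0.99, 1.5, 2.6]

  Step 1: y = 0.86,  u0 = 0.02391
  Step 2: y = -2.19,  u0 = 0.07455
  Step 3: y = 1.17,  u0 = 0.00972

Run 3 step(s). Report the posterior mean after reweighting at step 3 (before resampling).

post_mean = -0.0700

step 1: w=[0.0000, 0.0000, 0.0000, 0.0000, 0.0000, 0.0000, 0.0004, 0.0059, 0.0140, 0.1407, 0.5438, 0.2907, 0.0045]  mean=0.9615  Neff=2.4983  idx=[9, 9, 10, 10, 10, 10, 10, 10, 10, 11, 11, 11, 11]
step 2: w=[0.4998, 0.4998, 0.0001, 0.0001, 0.0001, 0.0001, 0.0001, 0.0001, 0.0001, 0.0000, 0.0000, 0.0000, 0.0000]  mean=-0.0695  Neff=2.0018  idx=[0, 0, 0, 0, 0, 0, 1, 1, 1, 1, 1, 1, 1]
step 3: w=[0.0769, 0.0769, 0.0769, 0.0769, 0.0769, 0.0769, 0.0769, 0.0769, 0.0769, 0.0769, 0.0769, 0.0769, 0.0769]  mean=-0.0700  Neff=13.0000  idx=[0, 1, 2, 3, 4, 5, 6, 7, 8, 9, 10, 11, 12]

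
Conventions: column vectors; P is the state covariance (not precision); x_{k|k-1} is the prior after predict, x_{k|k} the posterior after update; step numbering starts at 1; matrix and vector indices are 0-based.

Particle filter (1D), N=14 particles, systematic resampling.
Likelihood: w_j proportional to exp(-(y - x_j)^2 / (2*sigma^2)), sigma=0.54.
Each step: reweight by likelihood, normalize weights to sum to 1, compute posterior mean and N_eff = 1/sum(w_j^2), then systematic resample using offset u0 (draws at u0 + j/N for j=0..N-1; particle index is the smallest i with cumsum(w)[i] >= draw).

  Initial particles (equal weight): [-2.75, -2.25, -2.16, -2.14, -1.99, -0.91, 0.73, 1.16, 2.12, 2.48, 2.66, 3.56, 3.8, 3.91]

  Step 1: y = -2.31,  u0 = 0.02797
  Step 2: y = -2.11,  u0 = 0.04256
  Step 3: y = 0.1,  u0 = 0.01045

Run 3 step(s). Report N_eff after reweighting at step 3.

step 1: w=[0.1595, 0.2209, 0.2139, 0.2115, 0.1865, 0.0077, 0.0000, 0.0000, 0.0000, 0.0000, 0.0000, 0.0000, 0.0000, 0.0000]  mean=-2.2284  Neff=5.0110  idx=[0, 0, 1, 1, 1, 2, 2, 2, 3, 3, 3, 4, 4, 4]
step 2: w=[0.0387, 0.0387, 0.0755, 0.0755, 0.0755, 0.0778, 0.0778, 0.0778, 0.0780, 0.0780, 0.0780, 0.0762, 0.0762, 0.0762]  mean=-2.1825  Neff=13.5244  idx=[1, 2, 3, 4, 5, 6, 7, 8, 8, 9, 10, 11, 12, 13]
step 3: w=[0.0003, 0.0248, 0.0248, 0.0248, 0.0505, 0.0505, 0.0505, 0.0589, 0.0589, 0.0589, 0.0589, 0.1794, 0.1794, 0.1794]  mean=-2.0706  Neff=8.3373  idx=[1, 4, 5, 6, 8, 9, 10, 11, 11, 12, 12, 12, 13, 13]

N_eff = 8.3373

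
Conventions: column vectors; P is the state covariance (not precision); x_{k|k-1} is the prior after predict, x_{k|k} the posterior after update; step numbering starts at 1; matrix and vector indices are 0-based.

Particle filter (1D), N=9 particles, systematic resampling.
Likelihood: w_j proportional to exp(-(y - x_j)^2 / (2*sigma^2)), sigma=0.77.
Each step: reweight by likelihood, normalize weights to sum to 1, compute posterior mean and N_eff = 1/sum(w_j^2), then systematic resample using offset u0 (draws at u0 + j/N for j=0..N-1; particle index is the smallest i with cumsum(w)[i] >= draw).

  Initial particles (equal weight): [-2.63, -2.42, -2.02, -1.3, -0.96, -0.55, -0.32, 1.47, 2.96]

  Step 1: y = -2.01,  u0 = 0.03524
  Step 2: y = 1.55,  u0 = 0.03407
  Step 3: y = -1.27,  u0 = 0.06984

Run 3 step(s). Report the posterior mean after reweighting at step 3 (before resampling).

step 1: w=[0.1857, 0.2228, 0.2567, 0.1678, 0.1013, 0.0425, 0.0231, 0.0000, 0.0000]  mean=-1.8923  Neff=5.2411  idx=[0, 0, 1, 1, 2, 2, 3, 3, 4]
step 2: w=[0.0001, 0.0001, 0.0002, 0.0002, 0.0030, 0.0030, 0.1494, 0.1494, 0.6946]  mean=-1.0689  Neff=1.8971  idx=[6, 6, 7, 8, 8, 8, 8, 8, 8]
step 3: w=[0.1171, 0.1171, 0.1171, 0.1081, 0.1081, 0.1081, 0.1081, 0.1081, 0.1081]  mean=-1.0795  Neff=8.9868  idx=[0, 1, 2, 3, 4, 5, 6, 7, 8]

post_mean = -1.0795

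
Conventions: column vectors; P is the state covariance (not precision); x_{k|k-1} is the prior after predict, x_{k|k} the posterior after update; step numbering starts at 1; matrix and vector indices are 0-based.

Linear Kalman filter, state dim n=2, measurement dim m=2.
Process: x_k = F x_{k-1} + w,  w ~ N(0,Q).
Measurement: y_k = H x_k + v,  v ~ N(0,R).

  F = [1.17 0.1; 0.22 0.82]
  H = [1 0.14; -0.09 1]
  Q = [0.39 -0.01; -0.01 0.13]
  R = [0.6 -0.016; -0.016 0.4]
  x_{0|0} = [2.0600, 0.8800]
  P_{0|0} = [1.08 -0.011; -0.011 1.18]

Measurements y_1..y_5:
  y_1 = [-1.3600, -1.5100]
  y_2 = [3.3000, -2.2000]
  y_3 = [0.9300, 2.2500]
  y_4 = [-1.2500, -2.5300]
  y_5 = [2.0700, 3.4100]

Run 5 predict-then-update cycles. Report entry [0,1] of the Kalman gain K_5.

step 1: x^-=[2.4982, 1.1748]  P^-=[1.8776 0.3540; 0.3540 0.9717]  S=[2.5958 0.3006; 0.3006 1.3232]  K=[0.7459 -0.0296; 0.1094 0.6854]  nu=[-4.0227, -2.4600]  x^+=[-0.4293, -0.9515]  P^+=[0.4457 0.0163; 0.0163 0.2739]
step 2: x^-=[-0.5974, -0.8746]  P^-=[1.0067 0.1432; 0.1432 0.3416]  S=[1.6535 0.0826; 0.0826 0.7240]  K=[0.6209 0.0018; 0.0934 0.4434]  nu=[4.0198, -1.3791]  x^+=[1.8959, -1.1108]  P^+=[0.3691 0.0240; 0.0240 0.1780]
step 3: x^-=[2.1071, -0.4937]  P^-=[0.9027 0.1232; 0.1232 0.2762]  S=[1.5426 0.0631; 0.0631 0.6614]  K=[0.5961 0.0066; 0.0889 0.3924]  nu=[-1.1080, 2.9334]  x^+=[1.4659, 0.5589]  P^+=[0.3541 0.0250; 0.0250 0.1578]
step 4: x^-=[1.7710, 0.7808]  P^-=[0.8821 0.1186; 0.1186 0.2622]  S=[1.5204 0.0584; 0.0584 0.6480]  K=[0.5908 0.0072; 0.0875 0.3803]  nu=[-3.1304, -3.1514]  x^+=[-0.1011, -0.6917]  P^+=[0.3509 0.0250; 0.0250 0.1530]
step 5: x^-=[-0.1875, -0.5894]  P^-=[0.8777 0.1174; 0.1174 0.2589]  S=[1.5156 0.0572; 0.0572 0.6448]  K=[0.5897 0.0073; 0.0871 0.3773]  nu=[2.3400, 3.9825]  x^+=[1.2213, 1.1172]  P^+=[0.3502 0.0250; 0.0250 0.1518]

K[0,1] = 0.0073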